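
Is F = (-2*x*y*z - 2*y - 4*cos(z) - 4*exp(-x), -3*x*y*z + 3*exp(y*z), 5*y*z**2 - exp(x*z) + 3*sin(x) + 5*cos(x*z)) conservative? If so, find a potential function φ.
No, ∇×F = (3*x*y - 3*y*exp(y*z) + 5*z**2, -2*x*y + z*exp(x*z) + 5*z*sin(x*z) + 4*sin(z) - 3*cos(x), 2*x*z - 3*y*z + 2) ≠ 0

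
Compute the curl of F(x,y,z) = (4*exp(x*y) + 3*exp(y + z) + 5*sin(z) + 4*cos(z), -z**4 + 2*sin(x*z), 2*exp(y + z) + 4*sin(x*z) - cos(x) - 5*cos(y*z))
(-2*x*cos(x*z) + 4*z**3 + 5*z*sin(y*z) + 2*exp(y + z), -4*z*cos(x*z) + 3*exp(y + z) - sin(x) - 4*sin(z) + 5*cos(z), -4*x*exp(x*y) + 2*z*cos(x*z) - 3*exp(y + z))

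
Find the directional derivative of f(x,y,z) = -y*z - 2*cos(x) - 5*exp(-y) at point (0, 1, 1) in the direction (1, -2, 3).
sqrt(14)*(-10 - E)*exp(-1)/14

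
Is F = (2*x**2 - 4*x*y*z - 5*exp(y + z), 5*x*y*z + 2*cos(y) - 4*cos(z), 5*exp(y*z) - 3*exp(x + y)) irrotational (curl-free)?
No, ∇×F = (-5*x*y + 5*z*exp(y*z) - 3*exp(x + y) - 4*sin(z), -4*x*y + 3*exp(x + y) - 5*exp(y + z), 4*x*z + 5*y*z + 5*exp(y + z))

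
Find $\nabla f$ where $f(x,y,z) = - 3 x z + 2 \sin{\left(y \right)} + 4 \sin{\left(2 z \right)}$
(-3*z, 2*cos(y), -3*x + 8*cos(2*z))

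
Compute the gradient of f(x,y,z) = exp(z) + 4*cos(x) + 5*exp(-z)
(-4*sin(x), 0, exp(z) - 5*exp(-z))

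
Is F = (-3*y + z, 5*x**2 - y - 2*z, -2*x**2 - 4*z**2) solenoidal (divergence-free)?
No, ∇·F = -8*z - 1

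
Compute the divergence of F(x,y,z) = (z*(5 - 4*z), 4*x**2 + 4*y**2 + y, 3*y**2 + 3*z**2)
8*y + 6*z + 1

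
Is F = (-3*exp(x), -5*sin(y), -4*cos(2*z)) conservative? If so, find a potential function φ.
Yes, F is conservative. φ = -3*exp(x) - 2*sin(2*z) + 5*cos(y)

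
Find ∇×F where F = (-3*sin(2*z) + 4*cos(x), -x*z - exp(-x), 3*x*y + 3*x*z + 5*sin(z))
(4*x, -3*y - 3*z - 6*cos(2*z), -z + exp(-x))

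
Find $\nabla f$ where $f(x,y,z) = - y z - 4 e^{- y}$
(0, -z + 4*exp(-y), -y)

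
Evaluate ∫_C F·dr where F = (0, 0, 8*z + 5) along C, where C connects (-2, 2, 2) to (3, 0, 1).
-17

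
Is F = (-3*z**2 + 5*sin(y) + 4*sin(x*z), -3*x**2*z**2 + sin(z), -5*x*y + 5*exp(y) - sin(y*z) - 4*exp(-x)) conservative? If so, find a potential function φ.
No, ∇×F = (6*x**2*z - 5*x - z*cos(y*z) + 5*exp(y) - cos(z), 4*x*cos(x*z) + 5*y - 6*z - 4*exp(-x), -6*x*z**2 - 5*cos(y)) ≠ 0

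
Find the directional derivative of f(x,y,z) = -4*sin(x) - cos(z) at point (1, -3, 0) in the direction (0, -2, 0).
0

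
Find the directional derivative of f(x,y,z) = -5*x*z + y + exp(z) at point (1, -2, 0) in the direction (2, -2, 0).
-sqrt(2)/2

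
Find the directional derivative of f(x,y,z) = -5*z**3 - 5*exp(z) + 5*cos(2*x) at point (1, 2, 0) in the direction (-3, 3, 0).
5*sqrt(2)*sin(2)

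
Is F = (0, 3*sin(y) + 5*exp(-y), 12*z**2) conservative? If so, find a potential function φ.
Yes, F is conservative. φ = 4*z**3 - 3*cos(y) - 5*exp(-y)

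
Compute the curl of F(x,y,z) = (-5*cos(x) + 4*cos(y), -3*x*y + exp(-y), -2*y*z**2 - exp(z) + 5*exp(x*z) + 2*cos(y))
(-2*z**2 - 2*sin(y), -5*z*exp(x*z), -3*y + 4*sin(y))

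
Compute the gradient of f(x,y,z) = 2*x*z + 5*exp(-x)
(2*z - 5*exp(-x), 0, 2*x)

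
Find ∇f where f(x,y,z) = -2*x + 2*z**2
(-2, 0, 4*z)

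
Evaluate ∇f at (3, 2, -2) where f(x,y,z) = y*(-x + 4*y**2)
(-2, 45, 0)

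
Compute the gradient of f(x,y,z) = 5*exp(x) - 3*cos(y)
(5*exp(x), 3*sin(y), 0)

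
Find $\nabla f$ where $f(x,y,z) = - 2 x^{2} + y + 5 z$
(-4*x, 1, 5)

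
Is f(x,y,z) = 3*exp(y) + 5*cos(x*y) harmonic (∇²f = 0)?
No, ∇²f = -5*x**2*cos(x*y) - 5*y**2*cos(x*y) + 3*exp(y)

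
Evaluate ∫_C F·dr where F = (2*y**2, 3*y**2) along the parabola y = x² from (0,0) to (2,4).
384/5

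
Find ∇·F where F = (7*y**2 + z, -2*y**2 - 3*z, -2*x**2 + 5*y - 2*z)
-4*y - 2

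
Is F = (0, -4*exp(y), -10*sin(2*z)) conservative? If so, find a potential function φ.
Yes, F is conservative. φ = -4*exp(y) + 5*cos(2*z)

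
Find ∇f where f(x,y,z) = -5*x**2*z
(-10*x*z, 0, -5*x**2)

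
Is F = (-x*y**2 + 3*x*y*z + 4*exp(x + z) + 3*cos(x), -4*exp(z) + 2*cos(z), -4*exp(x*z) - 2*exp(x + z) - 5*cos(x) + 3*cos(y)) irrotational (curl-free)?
No, ∇×F = (4*exp(z) - 3*sin(y) + 2*sin(z), 3*x*y + 4*z*exp(x*z) + 6*exp(x + z) - 5*sin(x), x*(2*y - 3*z))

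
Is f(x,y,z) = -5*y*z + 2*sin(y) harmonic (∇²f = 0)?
No, ∇²f = -2*sin(y)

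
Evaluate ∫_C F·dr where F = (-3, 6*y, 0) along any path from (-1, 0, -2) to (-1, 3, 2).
27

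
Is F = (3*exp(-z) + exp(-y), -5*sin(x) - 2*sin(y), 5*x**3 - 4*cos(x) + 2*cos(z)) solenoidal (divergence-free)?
No, ∇·F = -2*sin(z) - 2*cos(y)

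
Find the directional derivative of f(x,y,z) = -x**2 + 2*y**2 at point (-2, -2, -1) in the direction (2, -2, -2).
4*sqrt(3)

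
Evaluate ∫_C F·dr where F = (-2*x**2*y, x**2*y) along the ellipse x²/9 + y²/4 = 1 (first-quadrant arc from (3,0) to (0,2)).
9 + 27*pi/4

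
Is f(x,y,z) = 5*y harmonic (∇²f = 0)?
Yes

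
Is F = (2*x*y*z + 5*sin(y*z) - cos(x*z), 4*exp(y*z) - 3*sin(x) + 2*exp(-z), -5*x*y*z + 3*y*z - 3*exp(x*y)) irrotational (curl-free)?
No, ∇×F = (-5*x*z - 3*x*exp(x*y) - 4*y*exp(y*z) + 3*z + 2*exp(-z), 2*x*y + x*sin(x*z) + 5*y*z + 3*y*exp(x*y) + 5*y*cos(y*z), -2*x*z - 5*z*cos(y*z) - 3*cos(x))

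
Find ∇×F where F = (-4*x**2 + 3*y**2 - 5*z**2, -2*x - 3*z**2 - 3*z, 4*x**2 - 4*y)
(6*z - 1, -8*x - 10*z, -6*y - 2)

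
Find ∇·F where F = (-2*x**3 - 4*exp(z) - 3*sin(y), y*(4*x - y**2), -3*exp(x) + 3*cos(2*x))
-6*x**2 + 4*x - 3*y**2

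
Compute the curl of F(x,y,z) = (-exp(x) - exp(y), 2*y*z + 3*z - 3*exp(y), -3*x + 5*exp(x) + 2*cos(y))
(-2*y - 2*sin(y) - 3, 3 - 5*exp(x), exp(y))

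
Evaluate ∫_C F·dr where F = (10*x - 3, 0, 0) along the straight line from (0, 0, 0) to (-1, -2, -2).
8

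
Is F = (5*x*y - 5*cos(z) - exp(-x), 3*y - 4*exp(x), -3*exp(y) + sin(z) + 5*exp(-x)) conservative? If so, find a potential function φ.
No, ∇×F = (-3*exp(y), 5*sin(z) + 5*exp(-x), -5*x - 4*exp(x)) ≠ 0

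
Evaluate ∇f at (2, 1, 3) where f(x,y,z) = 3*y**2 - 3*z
(0, 6, -3)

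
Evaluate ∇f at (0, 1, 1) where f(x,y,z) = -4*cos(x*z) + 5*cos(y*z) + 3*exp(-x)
(-3, -5*sin(1), -5*sin(1))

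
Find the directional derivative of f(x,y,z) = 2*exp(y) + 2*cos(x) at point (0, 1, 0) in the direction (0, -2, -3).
-4*sqrt(13)*E/13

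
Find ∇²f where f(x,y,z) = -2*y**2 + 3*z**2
2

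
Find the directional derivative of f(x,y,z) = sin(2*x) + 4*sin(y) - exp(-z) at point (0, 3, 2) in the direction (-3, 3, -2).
sqrt(22)*(3*(2*cos(3) - 1)*exp(2) - 1)*exp(-2)/11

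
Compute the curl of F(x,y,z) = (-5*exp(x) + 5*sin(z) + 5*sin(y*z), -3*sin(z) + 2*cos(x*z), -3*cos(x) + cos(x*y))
(-x*sin(x*y) + 2*x*sin(x*z) + 3*cos(z), y*sin(x*y) + 5*y*cos(y*z) - 3*sin(x) + 5*cos(z), -z*(2*sin(x*z) + 5*cos(y*z)))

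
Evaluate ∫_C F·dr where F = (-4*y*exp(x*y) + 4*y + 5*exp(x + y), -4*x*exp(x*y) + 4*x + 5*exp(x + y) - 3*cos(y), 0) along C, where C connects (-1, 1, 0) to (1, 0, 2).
-5 + 4*exp(-1) + 3*sin(1) + 5*E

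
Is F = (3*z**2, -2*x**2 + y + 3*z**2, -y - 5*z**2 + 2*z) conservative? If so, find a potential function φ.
No, ∇×F = (-6*z - 1, 6*z, -4*x) ≠ 0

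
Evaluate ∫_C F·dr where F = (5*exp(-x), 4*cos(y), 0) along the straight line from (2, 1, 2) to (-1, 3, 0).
-5*E - 4*sin(1) + 4*sin(3) + 5*exp(-2)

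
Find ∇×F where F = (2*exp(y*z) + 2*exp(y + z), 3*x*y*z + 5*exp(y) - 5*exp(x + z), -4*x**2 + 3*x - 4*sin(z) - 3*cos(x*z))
(-3*x*y + 5*exp(x + z), 8*x + 2*y*exp(y*z) - 3*z*sin(x*z) + 2*exp(y + z) - 3, 3*y*z - 2*z*exp(y*z) - 5*exp(x + z) - 2*exp(y + z))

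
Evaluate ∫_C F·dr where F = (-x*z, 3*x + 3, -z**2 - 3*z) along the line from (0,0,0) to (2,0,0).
0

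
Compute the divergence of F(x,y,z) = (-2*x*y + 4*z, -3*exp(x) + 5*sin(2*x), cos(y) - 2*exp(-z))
-2*y + 2*exp(-z)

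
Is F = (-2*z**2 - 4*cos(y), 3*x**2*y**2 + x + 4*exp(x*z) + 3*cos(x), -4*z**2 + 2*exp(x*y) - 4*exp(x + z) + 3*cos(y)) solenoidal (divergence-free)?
No, ∇·F = 6*x**2*y - 8*z - 4*exp(x + z)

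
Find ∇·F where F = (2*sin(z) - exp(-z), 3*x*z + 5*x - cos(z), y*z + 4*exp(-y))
y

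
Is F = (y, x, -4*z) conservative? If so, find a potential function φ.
Yes, F is conservative. φ = x*y - 2*z**2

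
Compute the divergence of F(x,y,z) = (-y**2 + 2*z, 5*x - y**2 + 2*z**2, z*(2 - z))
-2*y - 2*z + 2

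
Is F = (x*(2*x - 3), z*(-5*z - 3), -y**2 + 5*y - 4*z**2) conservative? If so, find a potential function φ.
No, ∇×F = (-2*y + 10*z + 8, 0, 0) ≠ 0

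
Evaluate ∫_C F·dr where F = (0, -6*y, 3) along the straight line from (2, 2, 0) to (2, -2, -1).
-3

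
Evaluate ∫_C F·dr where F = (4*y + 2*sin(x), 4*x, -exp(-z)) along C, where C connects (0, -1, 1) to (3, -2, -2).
-22 - exp(-1) - 2*cos(3) + exp(2)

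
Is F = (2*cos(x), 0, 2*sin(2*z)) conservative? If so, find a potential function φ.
Yes, F is conservative. φ = 2*sin(x) - cos(2*z)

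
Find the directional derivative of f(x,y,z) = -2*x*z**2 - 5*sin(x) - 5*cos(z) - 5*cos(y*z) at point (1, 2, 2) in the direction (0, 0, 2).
-8 + 10*sin(4) + 5*sin(2)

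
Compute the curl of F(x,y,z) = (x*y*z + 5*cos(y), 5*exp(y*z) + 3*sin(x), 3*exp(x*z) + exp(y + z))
(-5*y*exp(y*z) + exp(y + z), x*y - 3*z*exp(x*z), -x*z + 5*sin(y) + 3*cos(x))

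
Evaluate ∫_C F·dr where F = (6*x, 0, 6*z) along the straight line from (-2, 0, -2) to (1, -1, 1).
-18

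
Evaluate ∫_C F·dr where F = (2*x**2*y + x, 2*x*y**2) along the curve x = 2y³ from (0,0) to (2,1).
112/15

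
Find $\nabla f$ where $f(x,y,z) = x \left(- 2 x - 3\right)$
(-4*x - 3, 0, 0)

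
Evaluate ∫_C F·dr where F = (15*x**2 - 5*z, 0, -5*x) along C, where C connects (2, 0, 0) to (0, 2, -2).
-40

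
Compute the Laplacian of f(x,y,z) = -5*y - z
0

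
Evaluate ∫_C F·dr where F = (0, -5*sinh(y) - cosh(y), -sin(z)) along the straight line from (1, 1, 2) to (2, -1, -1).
-cos(2) + cos(1) + 2*sinh(1)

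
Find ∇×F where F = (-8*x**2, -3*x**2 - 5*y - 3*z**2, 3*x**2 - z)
(6*z, -6*x, -6*x)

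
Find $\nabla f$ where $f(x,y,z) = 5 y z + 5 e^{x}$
(5*exp(x), 5*z, 5*y)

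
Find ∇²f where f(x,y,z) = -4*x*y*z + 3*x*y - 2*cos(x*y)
2*(x**2 + y**2)*cos(x*y)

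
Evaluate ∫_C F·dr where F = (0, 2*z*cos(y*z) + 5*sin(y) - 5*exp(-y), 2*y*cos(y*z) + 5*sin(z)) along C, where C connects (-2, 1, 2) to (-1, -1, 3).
5*cos(2) - 5*exp(-1) - 2*sin(2) - 2*sin(3) - 5*cos(3) + 5*E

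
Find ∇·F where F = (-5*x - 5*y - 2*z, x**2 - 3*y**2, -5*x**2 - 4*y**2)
-6*y - 5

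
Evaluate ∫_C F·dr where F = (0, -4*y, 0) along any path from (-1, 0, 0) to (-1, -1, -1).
-2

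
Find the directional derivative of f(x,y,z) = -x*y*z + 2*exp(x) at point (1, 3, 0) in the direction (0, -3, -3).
3*sqrt(2)/2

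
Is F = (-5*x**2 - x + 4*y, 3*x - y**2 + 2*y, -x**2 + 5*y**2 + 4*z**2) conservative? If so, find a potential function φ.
No, ∇×F = (10*y, 2*x, -1) ≠ 0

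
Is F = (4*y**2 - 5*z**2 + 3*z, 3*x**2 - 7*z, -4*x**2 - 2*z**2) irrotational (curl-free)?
No, ∇×F = (7, 8*x - 10*z + 3, 6*x - 8*y)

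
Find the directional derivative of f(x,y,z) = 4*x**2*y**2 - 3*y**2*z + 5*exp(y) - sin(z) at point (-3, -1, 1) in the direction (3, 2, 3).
sqrt(22)*(-213*E - 3*E*cos(1) + 10)*exp(-1)/22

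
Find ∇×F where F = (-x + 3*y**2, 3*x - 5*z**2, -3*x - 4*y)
(10*z - 4, 3, 3 - 6*y)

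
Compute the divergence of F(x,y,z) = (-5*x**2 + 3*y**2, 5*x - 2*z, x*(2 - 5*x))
-10*x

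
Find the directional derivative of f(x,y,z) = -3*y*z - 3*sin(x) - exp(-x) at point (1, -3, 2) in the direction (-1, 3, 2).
sqrt(14)*(-1 + 3*E*cos(1))*exp(-1)/14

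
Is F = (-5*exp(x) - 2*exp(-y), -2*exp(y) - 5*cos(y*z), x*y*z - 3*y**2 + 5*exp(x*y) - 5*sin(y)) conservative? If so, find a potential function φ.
No, ∇×F = (x*z + 5*x*exp(x*y) - 5*y*sin(y*z) - 6*y - 5*cos(y), y*(-z - 5*exp(x*y)), -2*exp(-y)) ≠ 0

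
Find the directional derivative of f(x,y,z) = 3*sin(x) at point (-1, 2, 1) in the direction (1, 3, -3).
3*sqrt(19)*cos(1)/19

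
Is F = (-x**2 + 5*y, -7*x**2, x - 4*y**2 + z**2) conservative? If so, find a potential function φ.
No, ∇×F = (-8*y, -1, -14*x - 5) ≠ 0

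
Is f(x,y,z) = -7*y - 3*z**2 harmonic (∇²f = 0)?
No, ∇²f = -6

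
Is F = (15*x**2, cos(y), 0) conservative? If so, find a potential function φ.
Yes, F is conservative. φ = 5*x**3 + sin(y)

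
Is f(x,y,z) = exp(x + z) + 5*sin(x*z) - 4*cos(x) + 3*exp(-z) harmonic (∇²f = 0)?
No, ∇²f = -5*x**2*sin(x*z) - 5*z**2*sin(x*z) + 2*exp(x + z) + 4*cos(x) + 3*exp(-z)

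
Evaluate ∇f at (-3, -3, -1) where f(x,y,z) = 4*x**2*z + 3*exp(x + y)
(3*exp(-6) + 24, 3*exp(-6), 36)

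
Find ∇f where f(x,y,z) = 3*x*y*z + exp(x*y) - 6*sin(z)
(y*(3*z + exp(x*y)), x*(3*z + exp(x*y)), 3*x*y - 6*cos(z))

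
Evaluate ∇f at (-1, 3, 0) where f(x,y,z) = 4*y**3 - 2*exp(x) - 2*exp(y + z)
(-2*exp(-1), 108 - 2*exp(3), -2*exp(3))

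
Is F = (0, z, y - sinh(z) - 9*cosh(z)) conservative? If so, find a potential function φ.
Yes, F is conservative. φ = y*z - 9*sinh(z) - cosh(z)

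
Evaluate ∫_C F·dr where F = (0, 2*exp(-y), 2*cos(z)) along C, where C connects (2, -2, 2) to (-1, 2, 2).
4*sinh(2)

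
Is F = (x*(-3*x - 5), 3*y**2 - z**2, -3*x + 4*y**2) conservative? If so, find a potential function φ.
No, ∇×F = (8*y + 2*z, 3, 0) ≠ 0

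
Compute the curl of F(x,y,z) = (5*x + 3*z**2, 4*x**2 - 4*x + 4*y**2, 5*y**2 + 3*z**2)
(10*y, 6*z, 8*x - 4)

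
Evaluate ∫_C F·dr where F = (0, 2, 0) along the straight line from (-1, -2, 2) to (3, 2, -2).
8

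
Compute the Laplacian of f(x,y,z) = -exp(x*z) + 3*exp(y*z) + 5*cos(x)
-x**2*exp(x*z) + 3*y**2*exp(y*z) - z**2*exp(x*z) + 3*z**2*exp(y*z) - 5*cos(x)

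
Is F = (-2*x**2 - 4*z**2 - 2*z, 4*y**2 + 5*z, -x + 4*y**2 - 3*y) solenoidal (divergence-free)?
No, ∇·F = -4*x + 8*y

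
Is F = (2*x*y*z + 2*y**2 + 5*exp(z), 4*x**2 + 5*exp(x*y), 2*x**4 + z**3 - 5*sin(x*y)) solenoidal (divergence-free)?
No, ∇·F = 5*x*exp(x*y) + 2*y*z + 3*z**2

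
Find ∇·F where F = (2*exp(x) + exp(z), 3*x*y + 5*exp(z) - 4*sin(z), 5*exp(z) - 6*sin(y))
3*x + 2*exp(x) + 5*exp(z)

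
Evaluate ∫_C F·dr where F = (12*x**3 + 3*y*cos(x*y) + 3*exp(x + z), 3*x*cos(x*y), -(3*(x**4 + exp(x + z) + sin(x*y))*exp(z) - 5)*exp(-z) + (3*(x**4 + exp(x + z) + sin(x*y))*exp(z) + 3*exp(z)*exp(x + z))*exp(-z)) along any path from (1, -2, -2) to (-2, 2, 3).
-3*exp(-1) - 5*exp(-3) - 3*sin(4) + 3*sin(2) + 3*E + 5*exp(2) + 45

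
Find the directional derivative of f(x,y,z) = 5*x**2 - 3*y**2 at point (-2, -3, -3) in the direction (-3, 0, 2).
60*sqrt(13)/13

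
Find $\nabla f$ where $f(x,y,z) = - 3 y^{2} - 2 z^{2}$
(0, -6*y, -4*z)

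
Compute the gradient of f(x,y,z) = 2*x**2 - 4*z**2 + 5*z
(4*x, 0, 5 - 8*z)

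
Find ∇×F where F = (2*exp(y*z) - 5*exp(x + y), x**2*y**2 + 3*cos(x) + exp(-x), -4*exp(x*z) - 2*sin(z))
(0, 2*y*exp(y*z) + 4*z*exp(x*z), 2*x*y**2 - 2*z*exp(y*z) + 5*exp(x + y) - 3*sin(x) - exp(-x))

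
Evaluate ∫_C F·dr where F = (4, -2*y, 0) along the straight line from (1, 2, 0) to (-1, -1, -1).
-5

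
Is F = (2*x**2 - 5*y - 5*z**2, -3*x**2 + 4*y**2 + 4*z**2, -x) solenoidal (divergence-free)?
No, ∇·F = 4*x + 8*y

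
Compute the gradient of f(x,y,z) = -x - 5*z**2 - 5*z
(-1, 0, -10*z - 5)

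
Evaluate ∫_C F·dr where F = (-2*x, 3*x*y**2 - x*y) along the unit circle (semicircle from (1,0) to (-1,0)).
-2/3 + 3*pi/8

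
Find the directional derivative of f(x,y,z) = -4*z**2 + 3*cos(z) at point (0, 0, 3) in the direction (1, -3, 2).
-3*sqrt(14)*(sin(3) + 8)/7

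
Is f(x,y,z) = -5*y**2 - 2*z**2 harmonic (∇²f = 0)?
No, ∇²f = -14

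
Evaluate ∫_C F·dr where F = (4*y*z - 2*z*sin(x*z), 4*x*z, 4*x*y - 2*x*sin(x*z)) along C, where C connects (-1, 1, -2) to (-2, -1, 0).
-6 - 2*cos(2)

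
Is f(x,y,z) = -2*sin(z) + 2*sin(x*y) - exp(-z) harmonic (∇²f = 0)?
No, ∇²f = (2*(-x**2*sin(x*y) - y**2*sin(x*y) + sin(z))*exp(z) - 1)*exp(-z)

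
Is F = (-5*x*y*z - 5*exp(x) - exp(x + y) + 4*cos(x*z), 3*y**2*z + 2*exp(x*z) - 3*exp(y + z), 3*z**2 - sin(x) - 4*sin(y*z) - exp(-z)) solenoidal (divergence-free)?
No, ∇·F = ((y*z - 4*y*cos(y*z) - 4*z*sin(x*z) + 6*z - 5*exp(x) - exp(x + y) - 3*exp(y + z))*exp(z) + 1)*exp(-z)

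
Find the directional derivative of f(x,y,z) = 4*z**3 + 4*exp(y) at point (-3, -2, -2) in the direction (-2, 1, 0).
4*sqrt(5)*exp(-2)/5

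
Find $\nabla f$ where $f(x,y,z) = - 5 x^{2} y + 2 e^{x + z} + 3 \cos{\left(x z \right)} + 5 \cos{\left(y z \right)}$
(-10*x*y - 3*z*sin(x*z) + 2*exp(x + z), -5*x**2 - 5*z*sin(y*z), -3*x*sin(x*z) - 5*y*sin(y*z) + 2*exp(x + z))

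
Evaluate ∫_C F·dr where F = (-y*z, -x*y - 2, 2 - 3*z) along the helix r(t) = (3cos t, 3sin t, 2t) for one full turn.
2*pi*(4 - 3*pi)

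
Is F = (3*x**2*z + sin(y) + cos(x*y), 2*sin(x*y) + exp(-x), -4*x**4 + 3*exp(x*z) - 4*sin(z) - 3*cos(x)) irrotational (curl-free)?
No, ∇×F = (0, 16*x**3 + 3*x**2 - 3*z*exp(x*z) - 3*sin(x), x*sin(x*y) + 2*y*cos(x*y) - cos(y) - exp(-x))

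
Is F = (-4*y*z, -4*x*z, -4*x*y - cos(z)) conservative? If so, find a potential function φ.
Yes, F is conservative. φ = -4*x*y*z - sin(z)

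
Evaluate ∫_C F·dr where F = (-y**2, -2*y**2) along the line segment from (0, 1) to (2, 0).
0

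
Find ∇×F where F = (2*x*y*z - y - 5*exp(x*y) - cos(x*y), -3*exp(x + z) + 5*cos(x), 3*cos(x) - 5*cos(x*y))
(5*x*sin(x*y) + 3*exp(x + z), 2*x*y - 5*y*sin(x*y) + 3*sin(x), -2*x*z + 5*x*exp(x*y) - x*sin(x*y) - 3*exp(x + z) - 5*sin(x) + 1)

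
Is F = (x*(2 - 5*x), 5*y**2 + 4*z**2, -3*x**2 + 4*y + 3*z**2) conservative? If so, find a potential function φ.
No, ∇×F = (4 - 8*z, 6*x, 0) ≠ 0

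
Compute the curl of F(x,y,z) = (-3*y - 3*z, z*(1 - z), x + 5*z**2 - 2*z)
(2*z - 1, -4, 3)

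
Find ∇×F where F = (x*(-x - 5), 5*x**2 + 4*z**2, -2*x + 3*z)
(-8*z, 2, 10*x)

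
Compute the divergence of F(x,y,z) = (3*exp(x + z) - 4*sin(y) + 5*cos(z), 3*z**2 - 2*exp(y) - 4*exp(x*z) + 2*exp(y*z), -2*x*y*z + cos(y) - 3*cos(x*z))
-2*x*y + 3*x*sin(x*z) + 2*z*exp(y*z) - 2*exp(y) + 3*exp(x + z)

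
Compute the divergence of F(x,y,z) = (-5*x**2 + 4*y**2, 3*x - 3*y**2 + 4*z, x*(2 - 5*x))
-10*x - 6*y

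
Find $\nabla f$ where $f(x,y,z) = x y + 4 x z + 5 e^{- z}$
(y + 4*z, x, 4*x - 5*exp(-z))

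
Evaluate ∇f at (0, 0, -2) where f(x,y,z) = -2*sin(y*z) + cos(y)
(0, 4, 0)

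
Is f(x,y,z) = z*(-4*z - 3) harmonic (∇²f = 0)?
No, ∇²f = -8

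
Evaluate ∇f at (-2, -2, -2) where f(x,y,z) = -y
(0, -1, 0)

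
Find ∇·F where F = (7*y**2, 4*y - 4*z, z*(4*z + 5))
8*z + 9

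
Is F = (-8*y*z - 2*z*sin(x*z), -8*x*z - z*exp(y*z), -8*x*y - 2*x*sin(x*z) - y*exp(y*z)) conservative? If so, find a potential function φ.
Yes, F is conservative. φ = -8*x*y*z - exp(y*z) + 2*cos(x*z)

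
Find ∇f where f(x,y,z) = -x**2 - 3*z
(-2*x, 0, -3)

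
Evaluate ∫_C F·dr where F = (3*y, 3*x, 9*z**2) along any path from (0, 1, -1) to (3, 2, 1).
24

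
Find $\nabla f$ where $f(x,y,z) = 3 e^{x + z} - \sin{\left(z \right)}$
(3*exp(x + z), 0, 3*exp(x + z) - cos(z))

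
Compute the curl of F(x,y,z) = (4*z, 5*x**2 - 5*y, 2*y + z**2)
(2, 4, 10*x)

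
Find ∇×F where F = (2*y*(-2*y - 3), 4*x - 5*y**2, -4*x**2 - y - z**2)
(-1, 8*x, 8*y + 10)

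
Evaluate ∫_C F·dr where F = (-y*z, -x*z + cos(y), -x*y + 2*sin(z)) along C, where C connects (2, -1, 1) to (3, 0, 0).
-4 + sin(1) + 2*cos(1)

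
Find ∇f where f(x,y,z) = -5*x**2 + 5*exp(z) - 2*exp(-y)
(-10*x, 2*exp(-y), 5*exp(z))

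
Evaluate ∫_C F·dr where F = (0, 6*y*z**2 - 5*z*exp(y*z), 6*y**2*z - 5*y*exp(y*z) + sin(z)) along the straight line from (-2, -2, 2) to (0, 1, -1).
-45 - 5*exp(-1) - cos(1) + cos(2) + 5*exp(-4)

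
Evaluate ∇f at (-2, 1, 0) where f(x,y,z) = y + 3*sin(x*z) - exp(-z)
(0, 1, -5)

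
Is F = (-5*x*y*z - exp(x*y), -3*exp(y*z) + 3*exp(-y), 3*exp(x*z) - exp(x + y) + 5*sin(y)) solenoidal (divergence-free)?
No, ∇·F = 3*x*exp(x*z) - 5*y*z - y*exp(x*y) - 3*z*exp(y*z) - 3*exp(-y)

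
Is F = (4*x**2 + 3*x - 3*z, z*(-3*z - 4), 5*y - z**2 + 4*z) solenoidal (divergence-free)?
No, ∇·F = 8*x - 2*z + 7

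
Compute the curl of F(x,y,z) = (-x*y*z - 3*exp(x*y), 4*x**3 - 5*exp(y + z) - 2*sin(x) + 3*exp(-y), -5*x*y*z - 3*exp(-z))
(-5*x*z + 5*exp(y + z), y*(-x + 5*z), 12*x**2 + x*z + 3*x*exp(x*y) - 2*cos(x))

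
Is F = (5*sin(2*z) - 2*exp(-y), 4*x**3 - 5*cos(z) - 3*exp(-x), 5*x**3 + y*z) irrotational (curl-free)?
No, ∇×F = (z - 5*sin(z), -15*x**2 + 10*cos(2*z), 12*x**2 - 2*exp(-y) + 3*exp(-x))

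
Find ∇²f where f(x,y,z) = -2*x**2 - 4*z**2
-12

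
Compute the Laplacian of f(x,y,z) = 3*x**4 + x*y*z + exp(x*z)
x**2*exp(x*z) + 36*x**2 + z**2*exp(x*z)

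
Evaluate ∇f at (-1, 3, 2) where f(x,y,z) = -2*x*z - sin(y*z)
(-4, -2*cos(6), 2 - 3*cos(6))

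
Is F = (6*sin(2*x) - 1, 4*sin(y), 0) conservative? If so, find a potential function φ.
Yes, F is conservative. φ = -x - 3*cos(2*x) - 4*cos(y)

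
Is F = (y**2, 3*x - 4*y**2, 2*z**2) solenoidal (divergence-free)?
No, ∇·F = -8*y + 4*z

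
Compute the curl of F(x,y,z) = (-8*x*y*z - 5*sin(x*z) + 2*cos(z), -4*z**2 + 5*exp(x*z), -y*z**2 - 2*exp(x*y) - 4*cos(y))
(-2*x*exp(x*y) - 5*x*exp(x*z) - z**2 + 8*z + 4*sin(y), -8*x*y - 5*x*cos(x*z) + 2*y*exp(x*y) - 2*sin(z), z*(8*x + 5*exp(x*z)))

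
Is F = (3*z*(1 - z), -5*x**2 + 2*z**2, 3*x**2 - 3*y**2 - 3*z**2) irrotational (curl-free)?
No, ∇×F = (-6*y - 4*z, -6*x - 6*z + 3, -10*x)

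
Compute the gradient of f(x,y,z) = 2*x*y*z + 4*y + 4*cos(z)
(2*y*z, 2*x*z + 4, 2*x*y - 4*sin(z))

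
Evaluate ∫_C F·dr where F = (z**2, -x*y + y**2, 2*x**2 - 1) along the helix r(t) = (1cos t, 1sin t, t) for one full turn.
4*pi**2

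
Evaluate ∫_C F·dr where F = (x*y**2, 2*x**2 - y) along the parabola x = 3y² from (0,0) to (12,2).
1526/5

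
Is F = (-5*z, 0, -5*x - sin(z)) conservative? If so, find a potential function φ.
Yes, F is conservative. φ = -5*x*z + cos(z)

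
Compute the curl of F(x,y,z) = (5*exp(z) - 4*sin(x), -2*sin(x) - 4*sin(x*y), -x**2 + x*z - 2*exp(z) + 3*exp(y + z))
(3*exp(y + z), 2*x - z + 5*exp(z), -4*y*cos(x*y) - 2*cos(x))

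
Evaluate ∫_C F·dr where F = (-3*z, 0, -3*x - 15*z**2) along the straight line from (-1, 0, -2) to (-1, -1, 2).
-68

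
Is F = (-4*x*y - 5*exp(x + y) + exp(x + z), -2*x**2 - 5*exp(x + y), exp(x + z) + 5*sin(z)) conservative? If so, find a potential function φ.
Yes, F is conservative. φ = -2*x**2*y - 5*exp(x + y) + exp(x + z) - 5*cos(z)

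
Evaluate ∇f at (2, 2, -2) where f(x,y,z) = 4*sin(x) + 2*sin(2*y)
(4*cos(2), 4*cos(4), 0)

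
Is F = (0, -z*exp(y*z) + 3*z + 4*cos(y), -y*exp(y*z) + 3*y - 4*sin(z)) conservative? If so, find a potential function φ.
Yes, F is conservative. φ = 3*y*z - exp(y*z) + 4*sin(y) + 4*cos(z)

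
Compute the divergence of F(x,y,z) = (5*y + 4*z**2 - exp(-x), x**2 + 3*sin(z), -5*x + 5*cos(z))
-5*sin(z) + exp(-x)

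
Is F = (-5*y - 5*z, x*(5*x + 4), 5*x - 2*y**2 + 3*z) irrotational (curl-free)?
No, ∇×F = (-4*y, -10, 10*x + 9)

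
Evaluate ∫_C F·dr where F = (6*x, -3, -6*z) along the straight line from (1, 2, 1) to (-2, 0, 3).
-9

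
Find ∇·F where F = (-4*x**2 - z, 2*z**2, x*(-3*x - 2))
-8*x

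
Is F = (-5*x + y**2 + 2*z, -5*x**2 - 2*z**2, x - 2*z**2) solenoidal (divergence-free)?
No, ∇·F = -4*z - 5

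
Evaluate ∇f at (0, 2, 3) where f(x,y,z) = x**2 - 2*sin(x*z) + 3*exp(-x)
(-9, 0, 0)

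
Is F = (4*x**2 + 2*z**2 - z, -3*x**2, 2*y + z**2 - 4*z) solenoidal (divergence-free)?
No, ∇·F = 8*x + 2*z - 4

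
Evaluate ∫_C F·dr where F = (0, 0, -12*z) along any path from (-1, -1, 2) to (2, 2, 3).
-30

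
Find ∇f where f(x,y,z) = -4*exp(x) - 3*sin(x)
(-4*exp(x) - 3*cos(x), 0, 0)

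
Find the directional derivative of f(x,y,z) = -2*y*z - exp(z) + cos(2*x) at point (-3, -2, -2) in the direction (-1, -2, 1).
-sqrt(6)*(2*exp(2)*sin(6) + 1 + 4*exp(2))*exp(-2)/6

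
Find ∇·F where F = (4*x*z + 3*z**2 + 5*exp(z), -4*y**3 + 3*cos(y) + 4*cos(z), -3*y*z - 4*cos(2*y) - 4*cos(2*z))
-12*y**2 - 3*y + 4*z - 3*sin(y) + 8*sin(2*z)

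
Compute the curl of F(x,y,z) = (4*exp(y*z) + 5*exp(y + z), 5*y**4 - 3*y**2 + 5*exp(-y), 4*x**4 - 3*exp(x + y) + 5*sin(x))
(-3*exp(x + y), -16*x**3 + 4*y*exp(y*z) + 3*exp(x + y) + 5*exp(y + z) - 5*cos(x), -4*z*exp(y*z) - 5*exp(y + z))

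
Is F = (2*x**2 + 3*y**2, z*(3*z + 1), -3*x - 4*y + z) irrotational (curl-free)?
No, ∇×F = (-6*z - 5, 3, -6*y)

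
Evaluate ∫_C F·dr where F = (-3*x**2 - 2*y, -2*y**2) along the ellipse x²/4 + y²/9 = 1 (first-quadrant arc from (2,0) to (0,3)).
-10 + 3*pi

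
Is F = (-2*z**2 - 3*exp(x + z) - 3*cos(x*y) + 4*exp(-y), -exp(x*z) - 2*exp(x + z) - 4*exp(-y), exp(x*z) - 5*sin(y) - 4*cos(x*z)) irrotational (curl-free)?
No, ∇×F = (x*exp(x*z) + 2*exp(x + z) - 5*cos(y), -z*exp(x*z) - 4*z*sin(x*z) - 4*z - 3*exp(x + z), -3*x*sin(x*y) - z*exp(x*z) - 2*exp(x + z) + 4*exp(-y))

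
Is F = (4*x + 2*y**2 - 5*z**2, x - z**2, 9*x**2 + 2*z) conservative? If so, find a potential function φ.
No, ∇×F = (2*z, -18*x - 10*z, 1 - 4*y) ≠ 0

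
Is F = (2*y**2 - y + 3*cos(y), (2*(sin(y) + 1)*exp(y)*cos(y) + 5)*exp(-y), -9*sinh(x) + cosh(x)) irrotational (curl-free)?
No, ∇×F = (0, -sinh(x) + 9*cosh(x), -4*y + 3*sin(y) + 1)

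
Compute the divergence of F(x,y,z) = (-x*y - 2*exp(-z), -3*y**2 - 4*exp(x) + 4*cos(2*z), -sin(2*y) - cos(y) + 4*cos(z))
-7*y - 4*sin(z)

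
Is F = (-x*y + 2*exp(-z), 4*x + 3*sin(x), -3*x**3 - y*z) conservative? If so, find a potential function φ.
No, ∇×F = (-z, 9*x**2 - 2*exp(-z), x + 3*cos(x) + 4) ≠ 0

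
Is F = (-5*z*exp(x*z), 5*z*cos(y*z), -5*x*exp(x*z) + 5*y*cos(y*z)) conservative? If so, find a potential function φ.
Yes, F is conservative. φ = -5*exp(x*z) + 5*sin(y*z)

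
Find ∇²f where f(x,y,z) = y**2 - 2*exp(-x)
2 - 2*exp(-x)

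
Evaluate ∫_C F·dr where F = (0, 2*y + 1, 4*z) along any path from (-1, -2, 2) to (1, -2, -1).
-6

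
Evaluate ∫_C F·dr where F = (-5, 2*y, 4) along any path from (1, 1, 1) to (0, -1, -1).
-3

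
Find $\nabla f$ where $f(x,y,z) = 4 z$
(0, 0, 4)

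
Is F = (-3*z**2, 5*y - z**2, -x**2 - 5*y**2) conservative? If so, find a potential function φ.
No, ∇×F = (-10*y + 2*z, 2*x - 6*z, 0) ≠ 0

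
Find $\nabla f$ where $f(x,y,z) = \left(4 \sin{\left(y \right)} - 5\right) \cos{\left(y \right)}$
(0, 5*sin(y) + 4*cos(2*y), 0)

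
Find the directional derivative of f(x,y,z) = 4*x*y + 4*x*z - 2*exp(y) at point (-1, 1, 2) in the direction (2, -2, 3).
4*sqrt(17)*(E + 5)/17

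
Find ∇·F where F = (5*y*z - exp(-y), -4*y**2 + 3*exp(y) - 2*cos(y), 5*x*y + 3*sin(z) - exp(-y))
-8*y + 3*exp(y) + 2*sin(y) + 3*cos(z)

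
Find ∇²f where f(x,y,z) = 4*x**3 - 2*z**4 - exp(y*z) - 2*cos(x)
24*x - y**2*exp(y*z) - z**2*exp(y*z) - 24*z**2 + 2*cos(x)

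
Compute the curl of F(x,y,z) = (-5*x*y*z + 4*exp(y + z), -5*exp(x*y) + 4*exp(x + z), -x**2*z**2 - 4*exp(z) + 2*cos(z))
(-4*exp(x + z), -5*x*y + 2*x*z**2 + 4*exp(y + z), 5*x*z - 5*y*exp(x*y) + 4*exp(x + z) - 4*exp(y + z))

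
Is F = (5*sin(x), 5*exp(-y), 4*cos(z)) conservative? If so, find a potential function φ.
Yes, F is conservative. φ = 4*sin(z) - 5*cos(x) - 5*exp(-y)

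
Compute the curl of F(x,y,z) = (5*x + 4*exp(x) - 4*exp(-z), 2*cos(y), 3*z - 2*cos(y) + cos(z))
(2*sin(y), 4*exp(-z), 0)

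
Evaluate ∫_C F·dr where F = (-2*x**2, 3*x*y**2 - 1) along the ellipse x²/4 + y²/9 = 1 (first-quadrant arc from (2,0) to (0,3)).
7/3 + 81*pi/8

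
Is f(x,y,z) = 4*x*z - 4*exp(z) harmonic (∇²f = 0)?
No, ∇²f = -4*exp(z)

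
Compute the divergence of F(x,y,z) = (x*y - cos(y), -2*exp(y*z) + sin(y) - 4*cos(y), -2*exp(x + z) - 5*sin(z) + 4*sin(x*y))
y - 2*z*exp(y*z) - 2*exp(x + z) + 4*sin(y) + cos(y) - 5*cos(z)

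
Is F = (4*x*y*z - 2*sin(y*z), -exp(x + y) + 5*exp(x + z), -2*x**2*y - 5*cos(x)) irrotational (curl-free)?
No, ∇×F = (-2*x**2 - 5*exp(x + z), 8*x*y - 2*y*cos(y*z) - 5*sin(x), -4*x*z + 2*z*cos(y*z) - exp(x + y) + 5*exp(x + z))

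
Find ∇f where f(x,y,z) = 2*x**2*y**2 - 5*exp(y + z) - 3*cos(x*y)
(y*(4*x*y + 3*sin(x*y)), 4*x**2*y + 3*x*sin(x*y) - 5*exp(y + z), -5*exp(y + z))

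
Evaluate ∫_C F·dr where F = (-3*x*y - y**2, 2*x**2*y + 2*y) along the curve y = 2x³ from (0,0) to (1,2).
183/35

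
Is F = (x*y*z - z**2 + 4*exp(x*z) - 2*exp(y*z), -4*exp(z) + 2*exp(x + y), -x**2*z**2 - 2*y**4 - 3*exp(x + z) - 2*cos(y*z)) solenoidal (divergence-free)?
No, ∇·F = -2*x**2*z + y*z + 2*y*sin(y*z) + 4*z*exp(x*z) + 2*exp(x + y) - 3*exp(x + z)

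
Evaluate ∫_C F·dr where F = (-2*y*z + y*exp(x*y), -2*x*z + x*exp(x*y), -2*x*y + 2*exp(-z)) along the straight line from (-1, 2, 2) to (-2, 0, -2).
-2*exp(2) - 7 + exp(-2)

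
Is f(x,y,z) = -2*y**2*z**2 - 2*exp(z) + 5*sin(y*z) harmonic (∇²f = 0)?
No, ∇²f = -5*y**2*sin(y*z) - 4*y**2 - 5*z**2*sin(y*z) - 4*z**2 - 2*exp(z)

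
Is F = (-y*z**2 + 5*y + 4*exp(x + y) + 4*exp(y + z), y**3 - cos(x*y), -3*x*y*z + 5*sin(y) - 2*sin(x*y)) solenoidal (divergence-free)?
No, ∇·F = -3*x*y + x*sin(x*y) + 3*y**2 + 4*exp(x + y)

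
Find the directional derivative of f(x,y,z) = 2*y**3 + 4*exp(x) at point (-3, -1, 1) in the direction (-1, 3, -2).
sqrt(14)*(-2 + 9*exp(3))*exp(-3)/7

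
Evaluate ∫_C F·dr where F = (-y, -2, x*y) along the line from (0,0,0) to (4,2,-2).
-40/3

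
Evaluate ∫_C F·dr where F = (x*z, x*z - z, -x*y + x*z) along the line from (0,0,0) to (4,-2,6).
86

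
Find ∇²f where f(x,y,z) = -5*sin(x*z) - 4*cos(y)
5*x**2*sin(x*z) + 5*z**2*sin(x*z) + 4*cos(y)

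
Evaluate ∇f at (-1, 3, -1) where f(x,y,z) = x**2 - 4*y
(-2, -4, 0)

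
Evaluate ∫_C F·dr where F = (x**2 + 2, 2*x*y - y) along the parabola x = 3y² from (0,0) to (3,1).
16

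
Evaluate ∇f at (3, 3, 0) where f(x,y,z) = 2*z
(0, 0, 2)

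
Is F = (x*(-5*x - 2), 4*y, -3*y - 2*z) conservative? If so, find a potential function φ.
No, ∇×F = (-3, 0, 0) ≠ 0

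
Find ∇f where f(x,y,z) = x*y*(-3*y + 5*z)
(y*(-3*y + 5*z), x*(-6*y + 5*z), 5*x*y)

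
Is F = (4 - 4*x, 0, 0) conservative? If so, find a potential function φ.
Yes, F is conservative. φ = 2*x*(2 - x)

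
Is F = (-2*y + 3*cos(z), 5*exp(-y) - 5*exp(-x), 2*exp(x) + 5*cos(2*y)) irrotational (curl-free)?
No, ∇×F = (-10*sin(2*y), -2*exp(x) - 3*sin(z), 2 + 5*exp(-x))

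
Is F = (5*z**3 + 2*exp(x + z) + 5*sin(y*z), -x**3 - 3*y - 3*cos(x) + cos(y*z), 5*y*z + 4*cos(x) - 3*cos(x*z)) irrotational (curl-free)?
No, ∇×F = (y*sin(y*z) + 5*z, 5*y*cos(y*z) + 15*z**2 - 3*z*sin(x*z) + 2*exp(x + z) + 4*sin(x), -3*x**2 - 5*z*cos(y*z) + 3*sin(x))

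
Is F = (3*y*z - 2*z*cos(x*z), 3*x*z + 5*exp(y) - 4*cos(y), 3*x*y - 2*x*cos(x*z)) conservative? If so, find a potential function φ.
Yes, F is conservative. φ = 3*x*y*z + 5*exp(y) - 4*sin(y) - 2*sin(x*z)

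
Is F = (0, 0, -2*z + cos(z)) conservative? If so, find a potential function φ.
Yes, F is conservative. φ = -z**2 + sin(z)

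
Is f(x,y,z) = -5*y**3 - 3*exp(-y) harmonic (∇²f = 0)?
No, ∇²f = -30*y - 3*exp(-y)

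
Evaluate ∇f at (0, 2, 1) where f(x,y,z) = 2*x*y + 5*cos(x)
(4, 0, 0)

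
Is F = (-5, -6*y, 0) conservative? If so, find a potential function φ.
Yes, F is conservative. φ = -5*x - 3*y**2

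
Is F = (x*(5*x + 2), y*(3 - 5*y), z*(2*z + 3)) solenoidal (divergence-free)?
No, ∇·F = 10*x - 10*y + 4*z + 8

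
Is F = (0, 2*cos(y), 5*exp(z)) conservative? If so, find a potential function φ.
Yes, F is conservative. φ = 5*exp(z) + 2*sin(y)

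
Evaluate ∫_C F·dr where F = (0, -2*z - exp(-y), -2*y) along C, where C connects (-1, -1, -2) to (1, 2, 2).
-4 - E + exp(-2)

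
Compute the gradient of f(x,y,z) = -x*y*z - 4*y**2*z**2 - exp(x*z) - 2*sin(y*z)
(z*(-y - exp(x*z)), -z*(x + 8*y*z + 2*cos(y*z)), -x*y - x*exp(x*z) - 8*y**2*z - 2*y*cos(y*z))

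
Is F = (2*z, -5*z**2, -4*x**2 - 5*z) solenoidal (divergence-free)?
No, ∇·F = -5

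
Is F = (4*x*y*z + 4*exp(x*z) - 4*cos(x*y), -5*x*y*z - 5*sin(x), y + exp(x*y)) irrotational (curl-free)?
No, ∇×F = (5*x*y + x*exp(x*y) + 1, 4*x*y + 4*x*exp(x*z) - y*exp(x*y), -4*x*z - 4*x*sin(x*y) - 5*y*z - 5*cos(x))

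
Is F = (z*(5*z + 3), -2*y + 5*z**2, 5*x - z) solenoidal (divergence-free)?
No, ∇·F = -3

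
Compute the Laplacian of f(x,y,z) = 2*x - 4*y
0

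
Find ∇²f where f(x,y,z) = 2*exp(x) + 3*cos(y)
2*exp(x) - 3*cos(y)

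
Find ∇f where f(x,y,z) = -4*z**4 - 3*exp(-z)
(0, 0, -16*z**3 + 3*exp(-z))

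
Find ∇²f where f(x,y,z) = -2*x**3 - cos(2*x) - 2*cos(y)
-12*x + 4*cos(2*x) + 2*cos(y)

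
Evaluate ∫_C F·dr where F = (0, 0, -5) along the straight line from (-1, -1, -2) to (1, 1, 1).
-15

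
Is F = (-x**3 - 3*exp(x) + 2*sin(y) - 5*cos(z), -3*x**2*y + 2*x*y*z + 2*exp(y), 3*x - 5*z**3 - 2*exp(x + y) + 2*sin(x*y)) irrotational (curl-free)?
No, ∇×F = (-2*x*y + 2*x*cos(x*y) - 2*exp(x + y), -2*y*cos(x*y) + 2*exp(x + y) + 5*sin(z) - 3, -6*x*y + 2*y*z - 2*cos(y))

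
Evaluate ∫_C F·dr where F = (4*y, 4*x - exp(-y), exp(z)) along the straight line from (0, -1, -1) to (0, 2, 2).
(-exp(3) - E + 1 + exp(4))*exp(-2)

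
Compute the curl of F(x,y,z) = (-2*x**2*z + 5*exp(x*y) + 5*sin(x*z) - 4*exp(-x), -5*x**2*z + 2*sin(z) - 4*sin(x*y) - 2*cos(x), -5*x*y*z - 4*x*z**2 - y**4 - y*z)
(5*x**2 - 5*x*z - 4*y**3 - z - 2*cos(z), -2*x**2 + 5*x*cos(x*z) + 5*y*z + 4*z**2, -10*x*z - 5*x*exp(x*y) - 4*y*cos(x*y) + 2*sin(x))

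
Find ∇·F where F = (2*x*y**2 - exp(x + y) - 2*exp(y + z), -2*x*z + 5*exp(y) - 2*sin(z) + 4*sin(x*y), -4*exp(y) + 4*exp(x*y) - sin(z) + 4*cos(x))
4*x*cos(x*y) + 2*y**2 + 5*exp(y) - exp(x + y) - cos(z)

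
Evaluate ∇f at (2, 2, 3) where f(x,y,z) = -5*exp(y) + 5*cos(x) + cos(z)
(-5*sin(2), -5*exp(2), -sin(3))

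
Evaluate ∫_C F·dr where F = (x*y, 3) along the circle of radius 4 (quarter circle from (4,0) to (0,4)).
-28/3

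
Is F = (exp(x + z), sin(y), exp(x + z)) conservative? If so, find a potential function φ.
Yes, F is conservative. φ = exp(x + z) - cos(y)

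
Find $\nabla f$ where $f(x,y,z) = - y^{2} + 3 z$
(0, -2*y, 3)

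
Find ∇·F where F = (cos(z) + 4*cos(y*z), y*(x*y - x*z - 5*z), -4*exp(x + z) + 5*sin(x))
2*x*y - x*z - 5*z - 4*exp(x + z)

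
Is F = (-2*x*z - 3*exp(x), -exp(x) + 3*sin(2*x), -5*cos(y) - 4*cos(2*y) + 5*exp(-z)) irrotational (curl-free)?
No, ∇×F = ((16*cos(y) + 5)*sin(y), -2*x, -exp(x) + 6*cos(2*x))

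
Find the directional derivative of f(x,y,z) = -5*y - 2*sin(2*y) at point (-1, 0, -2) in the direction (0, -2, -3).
18*sqrt(13)/13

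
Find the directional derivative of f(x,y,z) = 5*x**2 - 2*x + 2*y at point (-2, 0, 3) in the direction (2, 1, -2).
-14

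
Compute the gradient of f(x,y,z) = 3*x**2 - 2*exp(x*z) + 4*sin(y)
(6*x - 2*z*exp(x*z), 4*cos(y), -2*x*exp(x*z))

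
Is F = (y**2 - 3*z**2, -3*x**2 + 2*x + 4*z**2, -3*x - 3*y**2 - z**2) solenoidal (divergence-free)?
No, ∇·F = -2*z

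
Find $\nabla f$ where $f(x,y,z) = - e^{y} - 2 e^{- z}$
(0, -exp(y), 2*exp(-z))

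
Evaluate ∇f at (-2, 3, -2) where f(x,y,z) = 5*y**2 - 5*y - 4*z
(0, 25, -4)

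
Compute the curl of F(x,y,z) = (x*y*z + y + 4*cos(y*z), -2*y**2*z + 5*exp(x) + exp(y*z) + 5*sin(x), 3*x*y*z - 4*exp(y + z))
(3*x*z + 2*y**2 - y*exp(y*z) - 4*exp(y + z), y*(x - 3*z - 4*sin(y*z)), -x*z + 4*z*sin(y*z) + 5*exp(x) + 5*cos(x) - 1)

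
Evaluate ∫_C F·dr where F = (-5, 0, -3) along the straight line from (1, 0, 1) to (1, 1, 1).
0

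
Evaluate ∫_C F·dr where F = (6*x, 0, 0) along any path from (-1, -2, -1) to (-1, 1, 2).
0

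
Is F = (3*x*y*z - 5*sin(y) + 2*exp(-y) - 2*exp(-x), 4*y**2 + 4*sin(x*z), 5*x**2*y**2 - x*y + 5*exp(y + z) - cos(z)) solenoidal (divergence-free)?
No, ∇·F = 3*y*z + 8*y + 5*exp(y + z) + sin(z) + 2*exp(-x)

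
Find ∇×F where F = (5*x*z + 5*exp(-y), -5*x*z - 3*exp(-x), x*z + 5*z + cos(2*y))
(5*x - 2*sin(2*y), 5*x - z, -5*z + 5*exp(-y) + 3*exp(-x))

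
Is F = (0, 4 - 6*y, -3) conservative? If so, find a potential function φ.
Yes, F is conservative. φ = -3*y**2 + 4*y - 3*z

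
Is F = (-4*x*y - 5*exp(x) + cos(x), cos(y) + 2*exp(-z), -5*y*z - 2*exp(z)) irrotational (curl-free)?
No, ∇×F = (-5*z + 2*exp(-z), 0, 4*x)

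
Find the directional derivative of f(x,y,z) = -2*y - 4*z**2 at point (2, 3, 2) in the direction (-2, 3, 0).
-6*sqrt(13)/13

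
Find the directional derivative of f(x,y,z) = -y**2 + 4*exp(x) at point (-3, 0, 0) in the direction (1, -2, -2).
4*exp(-3)/3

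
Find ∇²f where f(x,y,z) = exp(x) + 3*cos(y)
exp(x) - 3*cos(y)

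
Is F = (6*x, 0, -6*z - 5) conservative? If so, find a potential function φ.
Yes, F is conservative. φ = 3*x**2 - 3*z**2 - 5*z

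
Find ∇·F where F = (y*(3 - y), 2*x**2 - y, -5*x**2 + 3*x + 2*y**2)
-1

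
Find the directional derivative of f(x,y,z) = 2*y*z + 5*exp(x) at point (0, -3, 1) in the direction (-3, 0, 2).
-27*sqrt(13)/13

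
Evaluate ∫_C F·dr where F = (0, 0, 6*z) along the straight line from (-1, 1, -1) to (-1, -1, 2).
9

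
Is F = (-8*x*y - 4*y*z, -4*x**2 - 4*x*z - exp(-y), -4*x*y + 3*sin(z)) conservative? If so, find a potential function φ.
Yes, F is conservative. φ = -4*x**2*y - 4*x*y*z - 3*cos(z) + exp(-y)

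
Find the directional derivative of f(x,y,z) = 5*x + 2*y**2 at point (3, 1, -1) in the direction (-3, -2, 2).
-23*sqrt(17)/17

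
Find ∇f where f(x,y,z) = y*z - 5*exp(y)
(0, z - 5*exp(y), y)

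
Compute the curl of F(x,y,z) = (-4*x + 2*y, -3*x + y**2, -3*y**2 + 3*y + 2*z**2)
(3 - 6*y, 0, -5)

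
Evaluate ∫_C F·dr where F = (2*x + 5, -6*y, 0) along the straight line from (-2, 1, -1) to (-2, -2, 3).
-9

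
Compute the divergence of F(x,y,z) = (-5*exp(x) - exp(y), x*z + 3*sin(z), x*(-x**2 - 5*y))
-5*exp(x)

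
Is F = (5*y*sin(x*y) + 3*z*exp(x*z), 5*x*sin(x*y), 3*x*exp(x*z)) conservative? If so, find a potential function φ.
Yes, F is conservative. φ = 3*exp(x*z) - 5*cos(x*y)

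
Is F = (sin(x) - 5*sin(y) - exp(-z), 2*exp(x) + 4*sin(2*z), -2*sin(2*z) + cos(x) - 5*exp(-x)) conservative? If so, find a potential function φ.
No, ∇×F = (-8*cos(2*z), sin(x) + exp(-z) - 5*exp(-x), 2*exp(x) + 5*cos(y)) ≠ 0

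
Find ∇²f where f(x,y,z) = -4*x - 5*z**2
-10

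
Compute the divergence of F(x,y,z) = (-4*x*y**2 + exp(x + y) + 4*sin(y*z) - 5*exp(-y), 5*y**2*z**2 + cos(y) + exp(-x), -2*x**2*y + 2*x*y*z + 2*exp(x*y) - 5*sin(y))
2*x*y - 4*y**2 + 10*y*z**2 + exp(x + y) - sin(y)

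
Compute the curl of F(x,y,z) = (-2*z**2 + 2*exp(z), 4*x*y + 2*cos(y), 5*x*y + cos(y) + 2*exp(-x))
(5*x - sin(y), -5*y - 4*z + 2*exp(z) + 2*exp(-x), 4*y)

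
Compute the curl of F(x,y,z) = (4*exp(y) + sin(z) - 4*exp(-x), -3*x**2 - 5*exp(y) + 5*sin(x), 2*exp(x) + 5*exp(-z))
(0, -2*exp(x) + cos(z), -6*x - 4*exp(y) + 5*cos(x))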